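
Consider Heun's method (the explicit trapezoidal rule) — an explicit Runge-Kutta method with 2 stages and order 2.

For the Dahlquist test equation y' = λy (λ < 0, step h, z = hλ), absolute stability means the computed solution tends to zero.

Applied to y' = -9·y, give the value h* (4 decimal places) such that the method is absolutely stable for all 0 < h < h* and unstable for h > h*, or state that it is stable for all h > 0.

(-2.0000,0); λ=-9 ⇒ h* = 0.2222.

Set f=λy, z=hλ:
  order 2, 2-stage ⇒ R(z)=1+z+z^2/2
  (e.g. R(-1.26)=0.53380, |R|=0.53380)

Need |R(x)|<1, x<0.
x=-1.26: |R|=0.5338
|R(-2.01)|=1.0100 |R(-1.95)|=0.9512 |R(-0.75)|=0.5312
Bisect:
  x_lo=-2.7513 |R|=2.0335  x_hi=-0.3414 |R|=0.7169
  mid=-1.54637 |R|=0.64926 →hi
  mid=-2.14884 |R|=1.15992 →lo
  mid=-1.84760 |R|=0.85922 →hi
  mid=-1.99822 |R|=0.99822 →hi
  mid=-2.07353 |R|=1.07623 →lo
  mid=-2.03588 |R|=1.03652 →lo
  mid=-2.01705 |R|=1.01719 →lo
  mid=-2.00764 |R|=1.00766 →lo
  mid=-2.00293 |R|=1.00293 →lo
  ...
  [-2.00013,-1.99999] ⇒ x*=-2.0000
So |R|<1 on (-2.0000, 0).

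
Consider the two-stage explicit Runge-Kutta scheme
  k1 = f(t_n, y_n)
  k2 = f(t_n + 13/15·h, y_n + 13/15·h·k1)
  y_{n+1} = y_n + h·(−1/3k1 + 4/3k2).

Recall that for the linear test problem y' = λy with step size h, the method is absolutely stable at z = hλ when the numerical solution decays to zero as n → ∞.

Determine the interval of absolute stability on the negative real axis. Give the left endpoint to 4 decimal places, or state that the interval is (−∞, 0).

z∈(-0.8654,0).

Set f=λy, z=hλ:
  k1=λy_n ⇒ h·k1=z·y_n;  k2=λ(1+13/15z)y_n ⇒ h·k2=z(1+13/15z)y_n
  y_{n+1}/y_n = 1 − 1/3z + 4/3z(1+13/15z) = 1 + z + 52/45z²
  Hence R(z) = 1 + z + 52/45z².

Solve |R(x)|<1 on ℝ⁻.
x=-1.37: |R|=1.7989
R=1: x+52/45x²=0 ⇒ x=−45/52=-0.8654; min R=1−1/(4·52/45)=0.7837>−1
Confirm numerically:
  x=-0.609: |R|=0.81957 <1
  x=-0.523: |R|=0.79308 <1
  x=-0.397: |R|=0.78513 <1
  x=-1.394: |R|=1.85152 >1
  x=-1.049: |R|=1.22257 >1
So |R|<1 on (-0.8654, 0).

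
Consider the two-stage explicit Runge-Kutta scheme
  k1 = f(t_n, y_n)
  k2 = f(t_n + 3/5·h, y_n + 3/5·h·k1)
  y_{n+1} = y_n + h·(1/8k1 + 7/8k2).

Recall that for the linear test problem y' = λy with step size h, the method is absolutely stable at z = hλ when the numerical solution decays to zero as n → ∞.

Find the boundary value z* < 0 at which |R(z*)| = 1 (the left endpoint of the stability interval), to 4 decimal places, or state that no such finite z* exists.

With y'=λy (z=hλ):
  k1=λy_n ⇒ h·k1=z·y_n;  k2=λ(1+3/5z)y_n ⇒ h·k2=z(1+3/5z)y_n
  y_{n+1}/y_n = 1 + 1/8z + 7/8z(1+3/5z) = 1 + z + 21/40z²
  ⇒ R(z) = 1 + z + 21/40z².

Need |R(x)|<1, x<0.
x=-0.49: |R|=0.6361
R=1: x+21/40x²=0 ⇒ x=−40/21=-1.9048; min R=1−1/(4·21/40)=0.5238>−1
Confirm numerically:
  x=-1.615: |R|=0.75432 <1
  x=-1.437: |R|=0.64711 <1
  x=-0.934: |R|=0.52399 <1
  x=-0.846: |R|=0.52975 <1
  x=-2.269: |R|=1.43389 >1
  x=-2.123: |R|=1.24324 >1
  x=-2.114: |R|=1.23222 >1
So |R|<1 on (-1.9048, 0).

z* = -1.9048.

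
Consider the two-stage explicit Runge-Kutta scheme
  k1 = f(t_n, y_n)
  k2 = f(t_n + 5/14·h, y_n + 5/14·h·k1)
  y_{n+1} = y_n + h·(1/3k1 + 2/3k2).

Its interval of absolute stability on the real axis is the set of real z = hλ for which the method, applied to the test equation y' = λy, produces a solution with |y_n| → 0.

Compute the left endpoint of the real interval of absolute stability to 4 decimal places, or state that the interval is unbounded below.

Set f=λy, z=hλ:
  k1=λy_n ⇒ h·k1=z·y_n;  k2=λ(1+5/14z)y_n ⇒ h·k2=z(1+5/14z)y_n
  y_{n+1}/y_n = 1 + 1/3z + 2/3z(1+5/14z) = 1 + z + 5/21z²
  ⇒ R(z) = 1 + z + 5/21z².

Solve |R(x)|<1 on ℝ⁻.
x=-1.75: |R|=0.0208
R=1: x+5/21x²=0 ⇒ x=−21/5=-4.2000; min R=1−1/(4·5/21)=-0.0500>−1
Confirm numerically:
  x=-3.660: |R|=0.52943 <1
  x=-3.430: |R|=0.37117 <1
  x=-2.369: |R|=0.03277 <1
  x=-2.267: |R|=0.04336 <1
  x=-4.689: |R|=1.54593 >1
  x=-4.420: |R|=1.23152 >1
So |R|<1 on (-4.2000, 0).

left endpoint -4.2000.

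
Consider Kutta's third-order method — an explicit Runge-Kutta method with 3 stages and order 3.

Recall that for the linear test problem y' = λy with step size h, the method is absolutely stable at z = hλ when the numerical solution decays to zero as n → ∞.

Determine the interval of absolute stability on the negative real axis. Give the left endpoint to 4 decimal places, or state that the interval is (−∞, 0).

z∈(-2.5127,0).

Set f=λy, z=hλ:
  order 3, 3-stage ⇒ R(z)=1+z+z^2/2+z^3/6
  (e.g. R(-1.66)=-0.04458, |R|=0.04458)

Need |R(x)|<1, x<0.
x=-1.66: |R|=0.0446
|R(-2.68)|=1.2969 |R(-2.37)|=0.7802 |R(-1.52)|=0.0499
Bisect:
  x_lo=-2.8776 |R|=1.7088  x_hi=-0.2501 |R|=0.7786
  mid=-1.56387 |R|=0.02152 →hi
  mid=-2.22076 |R|=0.58026 →hi
  mid=-2.54920 |R|=1.06096 →lo
  mid=-2.38498 |R|=0.80193 →hi
  mid=-2.46709 |R|=0.92650 →hi
  mid=-2.50815 |R|=0.99246 →hi
  mid=-2.52868 |R|=1.02639 →lo
  ...
  [-2.51280,-2.51264] ⇒ x*=-2.5127
So |R|<1 on (-2.5127, 0).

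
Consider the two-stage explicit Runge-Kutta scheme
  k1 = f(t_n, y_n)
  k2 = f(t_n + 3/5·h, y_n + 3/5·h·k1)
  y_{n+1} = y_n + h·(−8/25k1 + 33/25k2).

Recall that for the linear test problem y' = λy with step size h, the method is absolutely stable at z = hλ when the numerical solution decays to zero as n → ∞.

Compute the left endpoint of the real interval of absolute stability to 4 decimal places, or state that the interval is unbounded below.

left endpoint -1.2626.

Set f=λy, z=hλ:
  k1=λy_n ⇒ h·k1=z·y_n;  k2=λ(1+3/5z)y_n ⇒ h·k2=z(1+3/5z)y_n
  y_{n+1}/y_n = 1 − 8/25z + 33/25z(1+3/5z) = 1 + z + 99/125z²
  ⇒ R(z) = 1 + z + 99/125z².

Boundary: |R(x)|=1, x<0.
x=-1.28: |R|=1.0176
R=1: x+99/125x²=0 ⇒ x=−125/99=-1.2626; min R=1−1/(4·99/125)=0.6843>−1
Confirm numerically:
  x=-0.946: |R|=0.76277 <1
  x=-0.908: |R|=0.74498 <1
  x=-0.838: |R|=0.71818 <1
  x=-1.726: |R|=1.63343 >1
  x=-1.625: |R|=1.46638 >1
  x=-1.451: |R|=1.21648 >1
Stable set (-1.2626, 0).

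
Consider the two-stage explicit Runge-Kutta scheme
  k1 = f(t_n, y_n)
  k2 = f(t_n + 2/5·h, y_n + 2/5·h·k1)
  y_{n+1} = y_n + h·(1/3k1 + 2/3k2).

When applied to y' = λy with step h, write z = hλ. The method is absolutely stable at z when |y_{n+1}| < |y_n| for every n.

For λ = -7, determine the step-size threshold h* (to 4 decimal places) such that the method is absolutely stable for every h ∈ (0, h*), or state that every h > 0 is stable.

(-3.7500,0); λ=-7 ⇒ h* = (15/4)/7 = 0.5357.

Test eqn y'=λy, z=hλ:
  k1=λy_n ⇒ h·k1=z·y_n;  k2=λ(1+2/5z)y_n ⇒ h·k2=z(1+2/5z)y_n
  y_{n+1}/y_n = 1 + 1/3z + 2/3z(1+2/5z) = 1 + z + 4/15z²
  ⇒ R(z) = 1 + z + 4/15z².

Boundary: |R(x)|=1, x<0.
x=-0.37: |R|=0.6665
R=1: x+4/15x²=0 ⇒ x=−15/4=-3.7500; min R=1−1/(4·4/15)=0.0625>−1
Confirm numerically:
  x=-3.577: |R|=0.83498 <1
  x=-3.387: |R|=0.67214 <1
  x=-3.108: |R|=0.46791 <1
  x=-2.607: |R|=0.20539 <1
  x=-4.016: |R|=1.28487 >1
  x=-3.770: |R|=1.02011 >1
Stable set (-3.7500, 0).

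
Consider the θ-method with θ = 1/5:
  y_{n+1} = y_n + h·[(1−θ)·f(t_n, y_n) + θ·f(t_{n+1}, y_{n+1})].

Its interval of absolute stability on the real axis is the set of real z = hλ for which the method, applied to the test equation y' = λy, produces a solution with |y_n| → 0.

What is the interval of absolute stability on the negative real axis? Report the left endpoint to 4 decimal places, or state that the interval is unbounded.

Test eqn y'=λy, z=hλ:
  y_{n+1} = y_n + z·[4/5·y_n + 1/5·y_{n+1}] ⇒ (1 − 1/5z)y_{n+1} = (1 + 4/5z)y_n
  Hence R(z) = (1 + 4/5z)/(1 − 1/5z).

Need |R(x)|<1, x<0.
x=-1.16: |R|=0.0584
R=−1: 1+4/5x = −1+1/5x ⇒ -3/5x=2 ⇒ x=2/(-3/5)=-3.3333
Confirm numerically:
  x=-3.115: |R|=0.91929 <1
  x=-2.979: |R|=0.86678 <1
  x=-2.969: |R|=0.86284 <1
  x=-1.819: |R|=0.33377 <1
  x=-3.689: |R|=1.12280 >1
  x=-3.364: |R|=1.01100 >1
Interval (-3.3333, 0).

z∈(-3.3333,0).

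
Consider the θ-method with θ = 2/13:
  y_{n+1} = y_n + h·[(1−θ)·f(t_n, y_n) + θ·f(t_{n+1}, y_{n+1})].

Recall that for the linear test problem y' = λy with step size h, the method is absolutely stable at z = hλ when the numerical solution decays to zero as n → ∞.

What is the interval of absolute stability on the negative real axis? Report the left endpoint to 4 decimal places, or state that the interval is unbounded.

With y'=λy (z=hλ):
  y_{n+1} = y_n + z·[11/13·y_n + 2/13·y_{n+1}] ⇒ (1 − 2/13z)y_{n+1} = (1 + 11/13z)y_n
  so R(z) = (1 + 11/13z)/(1 − 2/13z).

Boundary: |R(x)|=1, x<0.
x=-1.42: |R|=0.1654
R=−1: 1+11/13x = −1+2/13x ⇒ -9/13x=2 ⇒ x=2/(-9/13)=-2.8889
Confirm numerically:
  x=-2.668: |R|=0.89158 <1
  x=-2.246: |R|=0.66922 <1
  x=-2.076: |R|=0.57346 <1
  x=-3.435: |R|=1.24736 >1
  x=-3.037: |R|=1.06989 >1
Stable set (-2.8889, 0).

z∈(-2.8889,0).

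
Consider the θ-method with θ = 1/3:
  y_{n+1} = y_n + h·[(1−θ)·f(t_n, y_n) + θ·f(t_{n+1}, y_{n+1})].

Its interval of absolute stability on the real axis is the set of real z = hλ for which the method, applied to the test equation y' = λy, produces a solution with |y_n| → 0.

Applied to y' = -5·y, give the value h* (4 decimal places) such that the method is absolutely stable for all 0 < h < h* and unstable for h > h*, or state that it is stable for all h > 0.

(-6.0000,0); λ=-5 ⇒ h* = (6)/5 = 1.2000.

Test eqn y'=λy, z=hλ:
  y_{n+1} = y_n + z·[2/3·y_n + 1/3·y_{n+1}] ⇒ (1 − 1/3z)y_{n+1} = (1 + 2/3z)y_n
  Hence R(z) = (1 + 2/3z)/(1 − 1/3z).

Need |R(x)|<1, x<0.
x=-0.78: |R|=0.3810
R=−1: 1+2/3x = −1+1/3x ⇒ -1/3x=2 ⇒ x=2/(-1/3)=-6.0000
Confirm numerically:
  x=-5.071: |R|=0.88490 <1
  x=-4.468: |R|=0.79486 <1
  x=-2.551: |R|=0.37867 <1
  x=-2.479: |R|=0.35736 <1
  x=-6.540: |R|=1.05660 >1
  x=-6.259: |R|=1.02797 >1
So |R|<1 on (-6.0000, 0).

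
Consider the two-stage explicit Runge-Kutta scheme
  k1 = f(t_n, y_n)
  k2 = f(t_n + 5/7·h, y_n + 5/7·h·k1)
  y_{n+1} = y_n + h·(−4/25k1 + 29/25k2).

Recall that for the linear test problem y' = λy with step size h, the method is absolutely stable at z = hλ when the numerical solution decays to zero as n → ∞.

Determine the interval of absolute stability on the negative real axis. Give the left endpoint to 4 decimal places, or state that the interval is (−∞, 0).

(-1.2069, 0).

Test eqn y'=λy, z=hλ:
  k1=λy_n ⇒ h·k1=z·y_n;  k2=λ(1+5/7z)y_n ⇒ h·k2=z(1+5/7z)y_n
  y_{n+1}/y_n = 1 − 4/25z + 29/25z(1+5/7z) = 1 + z + 29/35z²
  so R(z) = 1 + z + 29/35z².

Find x<0 with |R(x)|<1.
x=-1.49: |R|=1.3495
R=1: x+29/35x²=0 ⇒ x=−35/29=-1.2069; min R=1−1/(4·29/35)=0.6983>−1
Confirm numerically:
  x=-1.072: |R|=0.88018 <1
  x=-0.888: |R|=0.76537 <1
  x=-0.495: |R|=0.70802 <1
  x=-1.387: |R|=1.20698 >1
  x=-1.255: |R|=1.05002 >1
Interval (-1.2069, 0).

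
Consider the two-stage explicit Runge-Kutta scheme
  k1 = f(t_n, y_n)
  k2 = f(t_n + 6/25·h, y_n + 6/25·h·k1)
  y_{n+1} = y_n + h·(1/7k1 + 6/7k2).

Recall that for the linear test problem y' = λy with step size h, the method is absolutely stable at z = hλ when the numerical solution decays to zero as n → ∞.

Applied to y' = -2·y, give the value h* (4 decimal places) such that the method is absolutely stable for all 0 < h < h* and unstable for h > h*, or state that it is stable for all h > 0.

(-4.8611,0); λ=-2 ⇒ h* = (175/36)/2 = 2.4306.

Test eqn y'=λy, z=hλ:
  k1=λy_n ⇒ h·k1=z·y_n;  k2=λ(1+6/25z)y_n ⇒ h·k2=z(1+6/25z)y_n
  y_{n+1}/y_n = 1 + 1/7z + 6/7z(1+6/25z) = 1 + z + 36/175z²
  R(z) = 1 + z + 36/175z².

Boundary: |R(x)|=1, x<0.
x=-1.6: |R|=0.0734
R=1: x+36/175x²=0 ⇒ x=−175/36=-4.8611; min R=1−1/(4·36/175)=-0.2153>−1
Confirm numerically:
  x=-4.439: |R|=0.61454 <1
  x=-3.381: |R|=0.02945 <1
  x=-3.209: |R|=0.09062 <1
  x=-3.020: |R|=0.14380 <1
  x=-5.411: |R|=1.61209 >1
  x=-5.312: |R|=1.49271 >1
  x=-5.006: |R|=1.14921 >1
Stable set (-4.8611, 0).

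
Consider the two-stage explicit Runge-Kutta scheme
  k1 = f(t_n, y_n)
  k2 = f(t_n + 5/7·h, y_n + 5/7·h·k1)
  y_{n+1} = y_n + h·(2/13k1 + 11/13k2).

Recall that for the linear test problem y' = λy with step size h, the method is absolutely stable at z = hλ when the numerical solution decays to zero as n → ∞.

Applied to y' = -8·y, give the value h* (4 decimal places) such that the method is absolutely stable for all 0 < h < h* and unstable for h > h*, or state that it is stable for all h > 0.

(-1.6545,0); λ=-8 ⇒ h* = (91/55)/8 = 0.2068.

With y'=λy (z=hλ):
  k1=λy_n ⇒ h·k1=z·y_n;  k2=λ(1+5/7z)y_n ⇒ h·k2=z(1+5/7z)y_n
  y_{n+1}/y_n = 1 + 2/13z + 11/13z(1+5/7z) = 1 + z + 55/91z²
  Hence R(z) = 1 + z + 55/91z².

Boundary: |R(x)|=1, x<0.
x=-0.71: |R|=0.5947
R=1: x+55/91x²=0 ⇒ x=−91/55=-1.6545; min R=1−1/(4·55/91)=0.5864>−1
Confirm numerically:
  x=-1.507: |R|=0.86561 <1
  x=-0.915: |R|=0.59102 <1
  x=-0.704: |R|=0.59555 <1
  x=-2.203: |R|=1.73026 >1
  x=-2.195: |R|=1.71699 >1
  x=-1.716: |R|=1.06374 >1
So |R|<1 on (-1.6545, 0).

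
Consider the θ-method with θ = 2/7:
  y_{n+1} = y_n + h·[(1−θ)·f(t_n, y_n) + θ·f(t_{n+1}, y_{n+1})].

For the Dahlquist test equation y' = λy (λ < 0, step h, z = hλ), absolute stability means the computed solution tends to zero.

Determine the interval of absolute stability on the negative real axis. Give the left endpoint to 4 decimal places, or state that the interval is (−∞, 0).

z∈(-4.6667,0).

Set f=λy, z=hλ:
  y_{n+1} = y_n + z·[5/7·y_n + 2/7·y_{n+1}] ⇒ (1 − 2/7z)y_{n+1} = (1 + 5/7z)y_n
  so R(z) = (1 + 5/7z)/(1 − 2/7z).

Boundary: |R(x)|=1, x<0.
x=-0.74: |R|=0.3892
R=−1: 1+5/7x = −1+2/7x ⇒ -3/7x=2 ⇒ x=2/(-3/7)=-4.6667
Confirm numerically:
  x=-4.283: |R|=0.92606 <1
  x=-3.356: |R|=0.71324 <1
  x=-2.489: |R|=0.45458 <1
  x=-5.161: |R|=1.08561 >1
  x=-4.757: |R|=1.01641 >1
  x=-4.715: |R|=1.00883 >1
Interval (-4.6667, 0).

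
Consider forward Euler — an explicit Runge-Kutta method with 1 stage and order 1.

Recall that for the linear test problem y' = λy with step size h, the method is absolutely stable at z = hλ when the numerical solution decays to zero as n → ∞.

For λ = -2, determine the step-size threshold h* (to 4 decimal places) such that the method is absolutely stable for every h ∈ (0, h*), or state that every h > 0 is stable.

Set f=λy, z=hλ:
  order 1, 1-stage ⇒ R(z)=1+z
  (e.g. R(-1.54)=-0.54000, |R|=0.54000)

Need |R(x)|<1, x<0.
x=-1.54: |R|=0.5400
|R(-1.82)|=0.8200 |R(-1.14)|=0.1400 |R(-0.9)|=0.1000
Bisect:
  x_lo=-2.3126 |R|=1.3126  x_hi=-0.2763 |R|=0.7237
  mid=-1.29448 |R|=0.29448 →hi
  mid=-1.80354 |R|=0.80354 →hi
  mid=-2.05808 |R|=1.05808 →lo
  mid=-1.93081 |R|=0.93081 →hi
  mid=-1.99444 |R|=0.99444 →hi
  mid=-2.02626 |R|=1.02626 →lo
  mid=-2.01035 |R|=1.01035 →lo
  ...
  [-2.00004,-1.99991] ⇒ x*=-2.0000
Interval (-2.0000, 0).

(-2.0000,0); λ=-2 ⇒ h* = 1.0000.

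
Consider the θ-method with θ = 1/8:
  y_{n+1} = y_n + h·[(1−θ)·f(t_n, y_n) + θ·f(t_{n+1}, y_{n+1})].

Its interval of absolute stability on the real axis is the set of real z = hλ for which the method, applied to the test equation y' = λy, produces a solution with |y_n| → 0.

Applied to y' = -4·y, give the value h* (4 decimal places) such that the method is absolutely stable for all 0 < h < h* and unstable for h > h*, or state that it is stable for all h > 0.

With y'=λy (z=hλ):
  y_{n+1} = y_n + z·[7/8·y_n + 1/8·y_{n+1}] ⇒ (1 − 1/8z)y_{n+1} = (1 + 7/8z)y_n
  Hence R(z) = (1 + 7/8z)/(1 − 1/8z).

Need |R(x)|<1, x<0.
x=-1.35: |R|=0.1551
R=−1: 1+7/8x = −1+1/8x ⇒ -3/4x=2 ⇒ x=2/(-3/4)=-2.6667
Confirm numerically:
  x=-2.249: |R|=0.75549 <1
  x=-1.952: |R|=0.56913 <1
  x=-1.540: |R|=0.29140 <1
  x=-1.363: |R|=0.16458 <1
  x=-3.194: |R|=1.28265 >1
  x=-2.790: |R|=1.06858 >1
  x=-2.726: |R|=1.03319 >1
Interval (-2.6667, 0).

(-2.6667,0); λ=-4 ⇒ h* = (8/3)/4 = 0.6667.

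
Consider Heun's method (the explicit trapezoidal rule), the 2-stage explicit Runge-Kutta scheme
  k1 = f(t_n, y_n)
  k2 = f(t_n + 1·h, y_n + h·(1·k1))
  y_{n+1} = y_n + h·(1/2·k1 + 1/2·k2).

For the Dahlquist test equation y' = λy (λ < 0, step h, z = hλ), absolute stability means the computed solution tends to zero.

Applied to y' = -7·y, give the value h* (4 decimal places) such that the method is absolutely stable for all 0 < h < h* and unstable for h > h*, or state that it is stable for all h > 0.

(-2.0000,0); λ=-7 ⇒ h* = 0.2857.

Test eqn y'=λy, z=hλ:
  order 2, 2-stage ⇒ R(z)=1+z+z^2/2
  (e.g. R(-0.89)=0.50605, |R|=0.50605)

Need |R(x)|<1, x<0.
x=-0.89: |R|=0.5061
|R(-2.21)|=1.2320 |R(-2.06)|=1.0618 |R(-1.92)|=0.9232
Bisect:
  x_lo=-2.7039 |R|=1.9517  x_hi=-0.1922 |R|=0.8263
  mid=-1.44806 |R|=0.60038 →hi
  mid=-2.07600 |R|=1.07889 →lo
  mid=-1.76203 |R|=0.79034 →hi
  mid=-1.91901 |R|=0.92229 →hi
  mid=-1.99751 |R|=0.99751 →hi
  mid=-2.03675 |R|=1.03743 →lo
  mid=-2.01713 |R|=1.01728 →lo
  mid=-2.00732 |R|=1.00734 →lo
  ...
  [-2.00011,-1.99996] ⇒ x*=-2.0000
Stable set (-2.0000, 0).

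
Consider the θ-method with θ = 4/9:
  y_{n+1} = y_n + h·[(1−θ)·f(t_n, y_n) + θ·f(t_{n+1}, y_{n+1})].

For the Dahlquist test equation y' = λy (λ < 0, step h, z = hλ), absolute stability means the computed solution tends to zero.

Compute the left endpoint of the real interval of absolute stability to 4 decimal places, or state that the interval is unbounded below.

left endpoint -18.0000.

With y'=λy (z=hλ):
  y_{n+1} = y_n + z·[5/9·y_n + 4/9·y_{n+1}] ⇒ (1 − 4/9z)y_{n+1} = (1 + 5/9z)y_n
  R(z) = (1 + 5/9z)/(1 − 4/9z).

Boundary: |R(x)|=1, x<0.
x=-0.96: |R|=0.3271
R=−1: 1+5/9x = −1+4/9x ⇒ -1/9x=2 ⇒ x=2/(-1/9)=-18.0000
Confirm numerically:
  x=-15.312: |R|=0.96174 <1
  x=-11.428: |R|=0.87988 <1
  x=-8.698: |R|=0.78759 <1
  x=-18.546: |R|=1.00656 >1
  x=-18.344: |R|=1.00418 >1
  x=-18.280: |R|=1.00341 >1
So |R|<1 on (-18.0000, 0).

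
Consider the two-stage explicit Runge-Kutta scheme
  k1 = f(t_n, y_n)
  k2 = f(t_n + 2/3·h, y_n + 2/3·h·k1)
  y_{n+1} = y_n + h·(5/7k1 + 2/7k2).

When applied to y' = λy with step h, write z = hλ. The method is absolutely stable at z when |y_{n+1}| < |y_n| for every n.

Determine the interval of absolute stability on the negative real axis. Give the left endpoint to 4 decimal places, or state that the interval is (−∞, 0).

(-5.2500, 0).

Set f=λy, z=hλ:
  k1=λy_n ⇒ h·k1=z·y_n;  k2=λ(1+2/3z)y_n ⇒ h·k2=z(1+2/3z)y_n
  y_{n+1}/y_n = 1 + 5/7z + 2/7z(1+2/3z) = 1 + z + 4/21z²
  Hence R(z) = 1 + z + 4/21z².

Boundary: |R(x)|=1, x<0.
x=-1.61: |R|=0.1163
R=1: x+4/21x²=0 ⇒ x=−21/4=-5.2500; min R=1−1/(4·4/21)=-0.3125>−1
Confirm numerically:
  x=-4.727: |R|=0.52910 <1
  x=-4.220: |R|=0.17208 <1
  x=-2.797: |R|=0.30686 <1
  x=-5.759: |R|=1.55835 >1
  x=-5.498: |R|=1.25972 >1
  x=-5.285: |R|=1.03523 >1
Stable set (-5.2500, 0).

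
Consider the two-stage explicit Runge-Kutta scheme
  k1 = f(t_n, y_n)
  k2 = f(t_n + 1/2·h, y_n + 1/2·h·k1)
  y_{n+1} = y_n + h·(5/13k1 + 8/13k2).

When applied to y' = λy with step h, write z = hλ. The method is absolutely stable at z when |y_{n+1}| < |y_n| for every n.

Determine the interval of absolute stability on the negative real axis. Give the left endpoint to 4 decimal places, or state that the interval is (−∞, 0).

Test eqn y'=λy, z=hλ:
  k1=λy_n ⇒ h·k1=z·y_n;  k2=λ(1+1/2z)y_n ⇒ h·k2=z(1+1/2z)y_n
  y_{n+1}/y_n = 1 + 5/13z + 8/13z(1+1/2z) = 1 + z + 4/13z²
  so R(z) = 1 + z + 4/13z².

Need |R(x)|<1, x<0.
x=-1.6: |R|=0.1877
R=1: x+4/13x²=0 ⇒ x=−13/4=-3.2500; min R=1−1/(4·4/13)=0.1875>−1
Confirm numerically:
  x=-3.190: |R|=0.94111 <1
  x=-3.101: |R|=0.85783 <1
  x=-1.747: |R|=0.19208 <1
  x=-3.475: |R|=1.24058 >1
  x=-3.329: |R|=1.08092 >1
Stable set (-3.2500, 0).

z∈(-3.2500,0).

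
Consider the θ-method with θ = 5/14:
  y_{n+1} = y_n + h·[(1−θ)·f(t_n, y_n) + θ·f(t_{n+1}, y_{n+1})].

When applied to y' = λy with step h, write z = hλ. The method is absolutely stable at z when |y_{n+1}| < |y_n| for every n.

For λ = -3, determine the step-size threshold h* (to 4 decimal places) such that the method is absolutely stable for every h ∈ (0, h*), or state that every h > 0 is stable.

(-7.0000,0); λ=-3 ⇒ h* = (7)/3 = 2.3333.

Test eqn y'=λy, z=hλ:
  y_{n+1} = y_n + z·[9/14·y_n + 5/14·y_{n+1}] ⇒ (1 − 5/14z)y_{n+1} = (1 + 9/14z)y_n
  R(z) = (1 + 9/14z)/(1 − 5/14z).

Need |R(x)|<1, x<0.
x=-1.72: |R|=0.0655
R=−1: 1+9/14x = −1+5/14x ⇒ -2/7x=2 ⇒ x=2/(-2/7)=-7.0000
Confirm numerically:
  x=-6.231: |R|=0.93188 <1
  x=-3.791: |R|=0.61050 <1
  x=-3.334: |R|=0.52188 <1
  x=-7.564: |R|=1.04354 >1
  x=-7.530: |R|=1.04105 >1
  x=-7.259: |R|=1.02060 >1
Interval (-7.0000, 0).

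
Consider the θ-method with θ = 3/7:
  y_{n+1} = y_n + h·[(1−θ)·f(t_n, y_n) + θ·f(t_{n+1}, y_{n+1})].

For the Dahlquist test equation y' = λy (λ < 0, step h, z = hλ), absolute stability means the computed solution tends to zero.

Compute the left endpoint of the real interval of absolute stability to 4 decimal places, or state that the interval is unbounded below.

Test eqn y'=λy, z=hλ:
  y_{n+1} = y_n + z·[4/7·y_n + 3/7·y_{n+1}] ⇒ (1 − 3/7z)y_{n+1} = (1 + 4/7z)y_n
  Hence R(z) = (1 + 4/7z)/(1 − 3/7z).

Boundary: |R(x)|=1, x<0.
x=-0.93: |R|=0.3350
R=−1: 1+4/7x = −1+3/7x ⇒ -1/7x=2 ⇒ x=2/(-1/7)=-14.0000
Confirm numerically:
  x=-13.521: |R|=0.98993 <1
  x=-11.916: |R|=0.95125 <1
  x=-6.393: |R|=0.70942 <1
  x=-5.734: |R|=0.65846 <1
  x=-14.579: |R|=1.01141 >1
  x=-14.222: |R|=1.00447 >1
So |R|<1 on (-14.0000, 0).

left endpoint -14.0000.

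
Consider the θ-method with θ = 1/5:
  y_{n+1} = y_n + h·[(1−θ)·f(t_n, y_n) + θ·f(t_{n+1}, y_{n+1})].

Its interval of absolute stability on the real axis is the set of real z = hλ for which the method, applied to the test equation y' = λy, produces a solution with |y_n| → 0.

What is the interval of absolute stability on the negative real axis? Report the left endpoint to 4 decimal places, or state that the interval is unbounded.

(-3.3333, 0).

Test eqn y'=λy, z=hλ:
  y_{n+1} = y_n + z·[4/5·y_n + 1/5·y_{n+1}] ⇒ (1 − 1/5z)y_{n+1} = (1 + 4/5z)y_n
  Hence R(z) = (1 + 4/5z)/(1 − 1/5z).

Solve |R(x)|<1 on ℝ⁻.
x=-0.81: |R|=0.3029
R=−1: 1+4/5x = −1+1/5x ⇒ -3/5x=2 ⇒ x=2/(-3/5)=-3.3333
Confirm numerically:
  x=-3.104: |R|=0.91510 <1
  x=-1.816: |R|=0.33216 <1
  x=-1.573: |R|=0.19656 <1
  x=-3.912: |R|=1.19479 >1
  x=-3.892: |R|=1.18848 >1
  x=-3.421: |R|=1.03123 >1
Interval (-3.3333, 0).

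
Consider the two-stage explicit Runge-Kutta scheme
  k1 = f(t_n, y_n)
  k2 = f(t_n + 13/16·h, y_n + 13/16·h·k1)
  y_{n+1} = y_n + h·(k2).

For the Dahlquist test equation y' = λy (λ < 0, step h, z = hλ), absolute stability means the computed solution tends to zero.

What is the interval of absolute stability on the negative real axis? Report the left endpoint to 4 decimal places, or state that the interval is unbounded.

With y'=λy (z=hλ):
  k1=λy_n ⇒ h·k1=z·y_n;  k2=λ(1+13/16z)y_n ⇒ h·k2=z(1+13/16z)y_n
  y_{n+1}/y_n = 1 + z(1+13/16z) = 1 + z + 13/16z²
  so R(z) = 1 + z + 13/16z².

Solve |R(x)|<1 on ℝ⁻.
x=-1: |R|=0.8125
R=1: x+13/16x²=0 ⇒ x=−16/13=-1.2308; min R=1−1/(4·13/16)=0.6923>−1
Confirm numerically:
  x=-0.996: |R|=0.81001 <1
  x=-0.645: |R|=0.69302 <1
  x=-0.588: |R|=0.69292 <1
  x=-1.613: |R|=1.50094 >1
  x=-1.390: |R|=1.17983 >1
Interval (-1.2308, 0).

z∈(-1.2308,0).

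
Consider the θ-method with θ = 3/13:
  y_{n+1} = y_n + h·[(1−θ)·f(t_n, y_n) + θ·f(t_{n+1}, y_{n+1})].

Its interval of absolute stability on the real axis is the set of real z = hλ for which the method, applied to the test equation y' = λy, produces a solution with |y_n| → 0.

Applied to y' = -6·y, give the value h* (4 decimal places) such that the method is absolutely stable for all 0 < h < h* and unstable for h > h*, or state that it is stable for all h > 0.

On y'=λy, z=hλ:
  y_{n+1} = y_n + z·[10/13·y_n + 3/13·y_{n+1}] ⇒ (1 − 3/13z)y_{n+1} = (1 + 10/13z)y_n
  ⇒ R(z) = (1 + 10/13z)/(1 − 3/13z).

Boundary: |R(x)|=1, x<0.
x=-0.73: |R|=0.3752
R=−1: 1+10/13x = −1+3/13x ⇒ -7/13x=2 ⇒ x=2/(-7/13)=-3.7143
Confirm numerically:
  x=-3.143: |R|=0.82170 <1
  x=-2.516: |R|=0.59179 <1
  x=-2.452: |R|=0.56593 <1
  x=-3.959: |R|=1.06886 >1
  x=-3.951: |R|=1.06667 >1
  x=-3.771: |R|=1.01633 >1
Interval (-3.7143, 0).

(-3.7143,0); λ=-6 ⇒ h* = (26/7)/6 = 0.6190.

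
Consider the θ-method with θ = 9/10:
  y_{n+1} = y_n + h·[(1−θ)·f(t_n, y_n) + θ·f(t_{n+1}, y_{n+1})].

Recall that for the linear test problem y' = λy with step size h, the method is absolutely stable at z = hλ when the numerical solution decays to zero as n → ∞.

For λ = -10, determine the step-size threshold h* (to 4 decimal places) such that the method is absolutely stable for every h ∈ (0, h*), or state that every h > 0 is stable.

interval (−∞, 0). Any h>0 works for λ=-10.

Test eqn y'=λy, z=hλ:
  y_{n+1} = y_n + z·[1/10·y_n + 9/10·y_{n+1}] ⇒ (1 − 9/10z)y_{n+1} = (1 + 1/10z)y_n
  Hence R(z) = (1 + 1/10z)/(1 − 9/10z).

Find x<0 with |R(x)|<1.
x=-0.63: |R|=0.5980
x=-2: |R|=0.2857
x=-10: |R|=0.0000
x=-100: |R|=0.0989
θ=9/10≥1/2 ⇒ |1+1/10x|<|1−9/10x| ∀x<0 ⇒ stable on all of ℝ⁻.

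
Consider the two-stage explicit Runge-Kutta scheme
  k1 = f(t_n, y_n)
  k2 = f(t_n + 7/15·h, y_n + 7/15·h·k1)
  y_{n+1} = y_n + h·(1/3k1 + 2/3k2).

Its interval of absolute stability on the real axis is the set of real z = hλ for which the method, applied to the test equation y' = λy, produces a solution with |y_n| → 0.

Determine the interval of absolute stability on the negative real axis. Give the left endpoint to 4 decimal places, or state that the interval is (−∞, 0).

z∈(-3.2143,0).

Test eqn y'=λy, z=hλ:
  k1=λy_n ⇒ h·k1=z·y_n;  k2=λ(1+7/15z)y_n ⇒ h·k2=z(1+7/15z)y_n
  y_{n+1}/y_n = 1 + 1/3z + 2/3z(1+7/15z) = 1 + z + 14/45z²
  R(z) = 1 + z + 14/45z².

Find x<0 with |R(x)|<1.
x=-0.64: |R|=0.4874
R=1: x+14/45x²=0 ⇒ x=−45/14=-3.2143; min R=1−1/(4·14/45)=0.1964>−1
Confirm numerically:
  x=-2.467: |R|=0.42645 <1
  x=-1.713: |R|=0.19991 <1
  x=-1.441: |R|=0.20502 <1
  x=-3.808: |R|=1.70338 >1
  x=-3.753: |R|=1.62900 >1
  x=-3.425: |R|=1.22453 >1
Stable set (-3.2143, 0).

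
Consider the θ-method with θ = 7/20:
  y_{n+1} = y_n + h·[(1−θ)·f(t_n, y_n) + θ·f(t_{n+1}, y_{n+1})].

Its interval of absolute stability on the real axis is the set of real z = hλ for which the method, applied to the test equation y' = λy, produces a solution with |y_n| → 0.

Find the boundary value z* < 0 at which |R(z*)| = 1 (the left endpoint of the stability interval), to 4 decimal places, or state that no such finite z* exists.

left endpoint -6.6667.

With y'=λy (z=hλ):
  y_{n+1} = y_n + z·[13/20·y_n + 7/20·y_{n+1}] ⇒ (1 − 7/20z)y_{n+1} = (1 + 13/20z)y_n
  R(z) = (1 + 13/20z)/(1 − 7/20z).

Solve |R(x)|<1 on ℝ⁻.
x=-1.62: |R|=0.0338
R=−1: 1+13/20x = −1+7/20x ⇒ -3/10x=2 ⇒ x=2/(-3/10)=-6.6667
Confirm numerically:
  x=-4.785: |R|=0.78895 <1
  x=-4.041: |R|=0.67374 <1
  x=-3.116: |R|=0.49048 <1
  x=-2.822: |R|=0.41973 <1
  x=-7.212: |R|=1.04642 >1
  x=-6.974: |R|=1.02680 >1
Stable set (-6.6667, 0).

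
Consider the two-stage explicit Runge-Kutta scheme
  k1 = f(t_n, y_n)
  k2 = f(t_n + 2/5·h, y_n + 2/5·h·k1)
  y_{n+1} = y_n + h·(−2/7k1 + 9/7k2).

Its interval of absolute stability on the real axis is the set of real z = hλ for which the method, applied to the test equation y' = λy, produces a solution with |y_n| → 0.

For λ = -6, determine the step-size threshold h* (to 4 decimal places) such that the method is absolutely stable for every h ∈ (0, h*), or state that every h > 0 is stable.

Test eqn y'=λy, z=hλ:
  k1=λy_n ⇒ h·k1=z·y_n;  k2=λ(1+2/5z)y_n ⇒ h·k2=z(1+2/5z)y_n
  y_{n+1}/y_n = 1 − 2/7z + 9/7z(1+2/5z) = 1 + z + 18/35z²
  R(z) = 1 + z + 18/35z².

Boundary: |R(x)|=1, x<0.
x=-1.72: |R|=0.8015
R=1: x+18/35x²=0 ⇒ x=−35/18=-1.9444; min R=1−1/(4·18/35)=0.5139>−1
Confirm numerically:
  x=-1.893: |R|=0.94992 <1
  x=-1.741: |R|=0.81784 <1
  x=-1.206: |R|=0.54200 <1
  x=-2.497: |R|=1.70958 >1
  x=-2.285: |R|=1.40020 >1
Stable set (-1.9444, 0).

(-1.9444,0); λ=-6 ⇒ h* = (35/18)/6 = 0.3241.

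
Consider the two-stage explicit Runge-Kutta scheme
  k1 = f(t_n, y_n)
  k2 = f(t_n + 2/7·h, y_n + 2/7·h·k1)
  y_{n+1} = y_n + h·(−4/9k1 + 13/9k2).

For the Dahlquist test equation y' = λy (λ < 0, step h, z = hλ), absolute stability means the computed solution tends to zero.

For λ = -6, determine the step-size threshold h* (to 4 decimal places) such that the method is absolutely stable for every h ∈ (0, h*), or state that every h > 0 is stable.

On y'=λy, z=hλ:
  k1=λy_n ⇒ h·k1=z·y_n;  k2=λ(1+2/7z)y_n ⇒ h·k2=z(1+2/7z)y_n
  y_{n+1}/y_n = 1 − 4/9z + 13/9z(1+2/7z) = 1 + z + 26/63z²
  ⇒ R(z) = 1 + z + 26/63z².

Find x<0 with |R(x)|<1.
x=-1.41: |R|=0.4105
R=1: x+26/63x²=0 ⇒ x=−63/26=-2.4231; min R=1−1/(4·26/63)=0.3942>−1
Confirm numerically:
  x=-1.553: |R|=0.44235 <1
  x=-1.516: |R|=0.43249 <1
  x=-1.425: |R|=0.41304 <1
  x=-2.915: |R|=1.59179 >1
  x=-2.740: |R|=1.35837 >1
Interval (-2.4231, 0).

(-2.4231,0); λ=-6 ⇒ h* = (63/26)/6 = 0.4038.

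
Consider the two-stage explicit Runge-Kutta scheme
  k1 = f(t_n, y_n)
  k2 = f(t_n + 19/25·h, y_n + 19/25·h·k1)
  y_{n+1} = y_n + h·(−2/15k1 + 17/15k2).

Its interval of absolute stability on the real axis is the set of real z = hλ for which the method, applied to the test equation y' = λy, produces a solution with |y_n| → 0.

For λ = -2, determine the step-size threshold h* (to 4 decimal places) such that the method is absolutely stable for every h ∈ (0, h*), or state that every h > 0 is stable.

(-1.1610,0); λ=-2 ⇒ h* = (375/323)/2 = 0.5805.

Set f=λy, z=hλ:
  k1=λy_n ⇒ h·k1=z·y_n;  k2=λ(1+19/25z)y_n ⇒ h·k2=z(1+19/25z)y_n
  y_{n+1}/y_n = 1 − 2/15z + 17/15z(1+19/25z) = 1 + z + 323/375z²
  R(z) = 1 + z + 323/375z².

Find x<0 with |R(x)|<1.
x=-1.79: |R|=1.9698
R=1: x+323/375x²=0 ⇒ x=−375/323=-1.1610; min R=1−1/(4·323/375)=0.7098>−1
Confirm numerically:
  x=-1.067: |R|=0.91362 <1
  x=-0.813: |R|=0.75631 <1
  x=-0.805: |R|=0.75317 <1
  x=-0.682: |R|=0.71863 <1
  x=-1.751: |R|=1.88985 >1
  x=-1.292: |R|=1.14579 >1
  x=-1.223: |R|=1.06532 >1
Stable set (-1.1610, 0).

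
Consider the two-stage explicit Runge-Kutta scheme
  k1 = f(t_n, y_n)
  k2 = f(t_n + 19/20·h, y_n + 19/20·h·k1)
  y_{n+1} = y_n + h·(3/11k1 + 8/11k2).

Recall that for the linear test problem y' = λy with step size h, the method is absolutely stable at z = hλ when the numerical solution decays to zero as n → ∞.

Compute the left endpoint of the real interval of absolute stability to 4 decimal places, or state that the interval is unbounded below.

left endpoint -1.4474.

Set f=λy, z=hλ:
  k1=λy_n ⇒ h·k1=z·y_n;  k2=λ(1+19/20z)y_n ⇒ h·k2=z(1+19/20z)y_n
  y_{n+1}/y_n = 1 + 3/11z + 8/11z(1+19/20z) = 1 + z + 38/55z²
  R(z) = 1 + z + 38/55z².

Find x<0 with |R(x)|<1.
x=-1.37: |R|=0.9268
R=1: x+38/55x²=0 ⇒ x=−55/38=-1.4474; min R=1−1/(4·38/55)=0.6382>−1
Confirm numerically:
  x=-1.196: |R|=0.79229 <1
  x=-0.883: |R|=0.65569 <1
  x=-0.668: |R|=0.64030 <1
  x=-1.884: |R|=1.56835 >1
  x=-1.869: |R|=1.54446 >1
  x=-1.661: |R|=1.24516 >1
Interval (-1.4474, 0).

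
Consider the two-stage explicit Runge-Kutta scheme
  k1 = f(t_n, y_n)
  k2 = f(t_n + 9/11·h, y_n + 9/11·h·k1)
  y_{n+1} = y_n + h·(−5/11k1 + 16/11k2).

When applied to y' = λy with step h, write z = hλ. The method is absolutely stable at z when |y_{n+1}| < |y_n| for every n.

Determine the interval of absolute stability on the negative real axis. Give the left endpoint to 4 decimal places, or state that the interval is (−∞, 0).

z∈(-0.8403,0).

With y'=λy (z=hλ):
  k1=λy_n ⇒ h·k1=z·y_n;  k2=λ(1+9/11z)y_n ⇒ h·k2=z(1+9/11z)y_n
  y_{n+1}/y_n = 1 − 5/11z + 16/11z(1+9/11z) = 1 + z + 144/121z²
  ⇒ R(z) = 1 + z + 144/121z².

Boundary: |R(x)|=1, x<0.
x=-0.37: |R|=0.7929
R=1: x+144/121x²=0 ⇒ x=−121/144=-0.8403; min R=1−1/(4·144/121)=0.7899>−1
Confirm numerically:
  x=-0.802: |R|=0.96347 <1
  x=-0.620: |R|=0.83747 <1
  x=-0.337: |R|=0.79816 <1
  x=-1.404: |R|=1.94191 >1
  x=-1.394: |R|=1.91861 >1
  x=-1.296: |R|=1.70288 >1
Interval (-0.8403, 0).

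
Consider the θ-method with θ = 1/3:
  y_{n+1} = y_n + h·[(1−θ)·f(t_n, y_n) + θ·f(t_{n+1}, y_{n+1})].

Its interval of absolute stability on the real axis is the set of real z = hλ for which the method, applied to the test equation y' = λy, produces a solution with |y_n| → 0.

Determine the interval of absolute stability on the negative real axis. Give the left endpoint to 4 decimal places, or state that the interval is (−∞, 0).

Set f=λy, z=hλ:
  y_{n+1} = y_n + z·[2/3·y_n + 1/3·y_{n+1}] ⇒ (1 − 1/3z)y_{n+1} = (1 + 2/3z)y_n
  Hence R(z) = (1 + 2/3z)/(1 − 1/3z).

Need |R(x)|<1, x<0.
x=-0.64: |R|=0.4725
R=−1: 1+2/3x = −1+1/3x ⇒ -1/3x=2 ⇒ x=2/(-1/3)=-6.0000
Confirm numerically:
  x=-5.264: |R|=0.91094 <1
  x=-5.209: |R|=0.90364 <1
  x=-4.827: |R|=0.85013 <1
  x=-4.356: |R|=0.77651 <1
  x=-6.441: |R|=1.04671 >1
  x=-6.359: |R|=1.03836 >1
Interval (-6.0000, 0).

z∈(-6.0000,0).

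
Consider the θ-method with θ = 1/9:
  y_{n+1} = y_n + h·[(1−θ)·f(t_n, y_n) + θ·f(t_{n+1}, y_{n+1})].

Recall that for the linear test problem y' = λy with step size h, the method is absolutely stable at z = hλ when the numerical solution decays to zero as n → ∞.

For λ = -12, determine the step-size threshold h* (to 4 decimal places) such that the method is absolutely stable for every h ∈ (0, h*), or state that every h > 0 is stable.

(-2.5714,0); λ=-12 ⇒ h* = (18/7)/12 = 0.2143.

Set f=λy, z=hλ:
  y_{n+1} = y_n + z·[8/9·y_n + 1/9·y_{n+1}] ⇒ (1 − 1/9z)y_{n+1} = (1 + 8/9z)y_n
  Hence R(z) = (1 + 8/9z)/(1 − 1/9z).

Solve |R(x)|<1 on ℝ⁻.
x=-0.34: |R|=0.6724
R=−1: 1+8/9x = −1+1/9x ⇒ -7/9x=2 ⇒ x=2/(-7/9)=-2.5714
Confirm numerically:
  x=-2.046: |R|=0.66703 <1
  x=-1.288: |R|=0.12675 <1
  x=-1.164: |R|=0.03070 <1
  x=-2.695: |R|=1.07396 >1
  x=-2.614: |R|=1.02566 >1
Interval (-2.5714, 0).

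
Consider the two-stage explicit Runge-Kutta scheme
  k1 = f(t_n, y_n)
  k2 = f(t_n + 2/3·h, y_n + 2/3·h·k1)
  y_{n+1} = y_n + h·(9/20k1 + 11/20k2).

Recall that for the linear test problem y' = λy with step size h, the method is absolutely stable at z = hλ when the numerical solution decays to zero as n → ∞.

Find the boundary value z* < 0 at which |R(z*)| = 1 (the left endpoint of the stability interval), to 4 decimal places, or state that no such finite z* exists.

Set f=λy, z=hλ:
  k1=λy_n ⇒ h·k1=z·y_n;  k2=λ(1+2/3z)y_n ⇒ h·k2=z(1+2/3z)y_n
  y_{n+1}/y_n = 1 + 9/20z + 11/20z(1+2/3z) = 1 + z + 11/30z²
  R(z) = 1 + z + 11/30z².

Need |R(x)|<1, x<0.
x=-0.99: |R|=0.3694
R=1: x+11/30x²=0 ⇒ x=−30/11=-2.7273; min R=1−1/(4·11/30)=0.3182>−1
Confirm numerically:
  x=-2.529: |R|=0.81614 <1
  x=-1.704: |R|=0.36066 <1
  x=-1.536: |R|=0.32908 <1
  x=-1.302: |R|=0.31957 <1
  x=-3.296: |R|=1.68733 >1
  x=-3.103: |R|=1.42749 >1
  x=-2.983: |R|=1.27971 >1
Stable set (-2.7273, 0).

z* = -2.7273.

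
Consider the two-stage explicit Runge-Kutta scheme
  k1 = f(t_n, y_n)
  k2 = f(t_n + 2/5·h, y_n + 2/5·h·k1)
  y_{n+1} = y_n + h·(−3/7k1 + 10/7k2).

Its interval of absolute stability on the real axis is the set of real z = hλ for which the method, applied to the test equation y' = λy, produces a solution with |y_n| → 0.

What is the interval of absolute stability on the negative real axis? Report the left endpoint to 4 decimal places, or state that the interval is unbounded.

With y'=λy (z=hλ):
  k1=λy_n ⇒ h·k1=z·y_n;  k2=λ(1+2/5z)y_n ⇒ h·k2=z(1+2/5z)y_n
  y_{n+1}/y_n = 1 − 3/7z + 10/7z(1+2/5z) = 1 + z + 4/7z²
  ⇒ R(z) = 1 + z + 4/7z².

Find x<0 with |R(x)|<1.
x=-1.1: |R|=0.5914
R=1: x+4/7x²=0 ⇒ x=−7/4=-1.7500; min R=1−1/(4·4/7)=0.5625>−1
Confirm numerically:
  x=-1.551: |R|=0.82363 <1
  x=-1.536: |R|=0.81217 <1
  x=-1.430: |R|=0.73851 <1
  x=-1.175: |R|=0.61393 <1
  x=-2.287: |R|=1.70178 >1
  x=-2.010: |R|=1.29863 >1
  x=-1.912: |R|=1.17700 >1
Interval (-1.7500, 0).

(-1.7500, 0).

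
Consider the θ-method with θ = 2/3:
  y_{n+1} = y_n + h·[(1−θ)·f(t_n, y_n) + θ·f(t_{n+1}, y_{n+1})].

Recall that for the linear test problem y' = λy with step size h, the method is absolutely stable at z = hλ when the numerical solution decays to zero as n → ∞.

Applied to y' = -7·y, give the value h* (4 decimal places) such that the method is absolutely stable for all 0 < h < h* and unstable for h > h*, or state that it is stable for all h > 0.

With y'=λy (z=hλ):
  y_{n+1} = y_n + z·[1/3·y_n + 2/3·y_{n+1}] ⇒ (1 − 2/3z)y_{n+1} = (1 + 1/3z)y_n
  Hence R(z) = (1 + 1/3z)/(1 − 2/3z).

Boundary: |R(x)|=1, x<0.
x=-1: |R|=0.4000
x=-2: |R|=0.1429
x=-10: |R|=0.3043
x=-100: |R|=0.4778
θ=2/3≥1/2 ⇒ |1+1/3x|<|1−2/3x| ∀x<0 ⇒ stable on all of ℝ⁻.

unbounded; (−∞, 0). Any h>0 works for λ=-7.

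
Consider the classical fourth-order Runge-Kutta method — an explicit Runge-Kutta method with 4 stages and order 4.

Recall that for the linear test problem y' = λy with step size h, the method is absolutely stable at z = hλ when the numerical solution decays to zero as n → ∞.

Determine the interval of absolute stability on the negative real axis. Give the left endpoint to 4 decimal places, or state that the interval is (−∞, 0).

z∈(-2.7853,0).

Set f=λy, z=hλ:
  order 4, 4-stage ⇒ R(z)=1+z+z^2/2+z^3/6+z^4/24
  (e.g. R(-1.59)=0.27041, |R|=0.27041)

Find x<0 with |R(x)|<1.
x=-1.59: |R|=0.2704
|R(-2.69)|=0.8656 |R(-1.13)|=0.3359 |R(-0.67)|=0.5127
Bisect:
  x_lo=-3.2699 |R|=2.0127  x_hi=-0.2138 |R|=0.8075
  mid=-1.74186 |R|=0.27792 →hi
  mid=-2.50590 |R|=0.65424 →hi
  mid=-2.88791 |R|=1.16607 →lo
  mid=-2.69691 |R|=0.87471 →hi
  mid=-2.79241 |R|=1.01078 →lo
  mid=-2.74466 |R|=0.94044 →hi
  mid=-2.76853 |R|=0.97502 →hi
  mid=-2.78047 |R|=0.99275 →hi
  ...
  [-2.78532,-2.78513] ⇒ x*=-2.7853
Interval (-2.7853, 0).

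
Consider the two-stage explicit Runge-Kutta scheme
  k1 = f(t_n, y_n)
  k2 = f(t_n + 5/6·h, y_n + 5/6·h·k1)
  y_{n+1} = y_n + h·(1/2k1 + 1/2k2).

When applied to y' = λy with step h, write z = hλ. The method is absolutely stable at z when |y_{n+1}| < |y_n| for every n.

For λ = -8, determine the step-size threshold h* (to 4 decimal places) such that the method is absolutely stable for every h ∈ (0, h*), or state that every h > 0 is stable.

(-2.4000,0); λ=-8 ⇒ h* = (12/5)/8 = 0.3000.

Test eqn y'=λy, z=hλ:
  k1=λy_n ⇒ h·k1=z·y_n;  k2=λ(1+5/6z)y_n ⇒ h·k2=z(1+5/6z)y_n
  y_{n+1}/y_n = 1 + 1/2z + 1/2z(1+5/6z) = 1 + z + 5/12z²
  ⇒ R(z) = 1 + z + 5/12z².

Find x<0 with |R(x)|<1.
x=-0.83: |R|=0.4570
R=1: x+5/12x²=0 ⇒ x=−12/5=-2.4000; min R=1−1/(4·5/12)=0.4000>−1
Confirm numerically:
  x=-1.704: |R|=0.50584 <1
  x=-1.554: |R|=0.45222 <1
  x=-1.452: |R|=0.42646 <1
  x=-1.450: |R|=0.42604 <1
  x=-2.610: |R|=1.22837 >1
  x=-2.552: |R|=1.16163 >1
  x=-2.540: |R|=1.14817 >1
Stable set (-2.4000, 0).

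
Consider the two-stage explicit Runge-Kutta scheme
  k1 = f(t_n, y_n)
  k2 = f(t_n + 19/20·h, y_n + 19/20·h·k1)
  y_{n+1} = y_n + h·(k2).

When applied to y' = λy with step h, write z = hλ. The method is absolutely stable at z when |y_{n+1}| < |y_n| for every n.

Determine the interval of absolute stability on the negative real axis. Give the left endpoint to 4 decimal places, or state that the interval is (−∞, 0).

Test eqn y'=λy, z=hλ:
  k1=λy_n ⇒ h·k1=z·y_n;  k2=λ(1+19/20z)y_n ⇒ h·k2=z(1+19/20z)y_n
  y_{n+1}/y_n = 1 + z(1+19/20z) = 1 + z + 19/20z²
  ⇒ R(z) = 1 + z + 19/20z².

Need |R(x)|<1, x<0.
x=-1.23: |R|=1.2073
R=1: x+19/20x²=0 ⇒ x=−20/19=-1.0526; min R=1−1/(4·19/20)=0.7368>−1
Confirm numerically:
  x=-0.824: |R|=0.82103 <1
  x=-0.678: |R|=0.75870 <1
  x=-0.530: |R|=0.73686 <1
  x=-1.586: |R|=1.80363 >1
  x=-1.369: |R|=1.41145 >1
  x=-1.258: |R|=1.24544 >1
So |R|<1 on (-1.0526, 0).

(-1.0526, 0).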